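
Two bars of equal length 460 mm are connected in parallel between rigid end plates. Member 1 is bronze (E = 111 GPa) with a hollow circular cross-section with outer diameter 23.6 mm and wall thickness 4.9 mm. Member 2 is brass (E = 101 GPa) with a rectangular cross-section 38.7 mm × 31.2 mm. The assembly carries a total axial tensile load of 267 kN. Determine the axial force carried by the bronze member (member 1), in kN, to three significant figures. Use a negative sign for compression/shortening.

55.4 kN

A_1 = 287.9 mm².
A_2 = 1207 mm².
Equal strain + equilibrium ⇒ each member carries load in proportion to AE: A₁E₁ = 31950000 N, A₂E₂ = 122000000 N, ΣAE = 153900000 N.
F₁ = P·A₁E₁/ΣAE = 267000·31950000/153900000 = 55430 N.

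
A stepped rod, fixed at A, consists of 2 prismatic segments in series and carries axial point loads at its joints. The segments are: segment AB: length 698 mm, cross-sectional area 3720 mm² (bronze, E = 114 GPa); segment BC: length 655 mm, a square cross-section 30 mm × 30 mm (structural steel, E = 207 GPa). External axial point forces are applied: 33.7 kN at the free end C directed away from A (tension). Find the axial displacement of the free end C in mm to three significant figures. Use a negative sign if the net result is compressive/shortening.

0.174 mm

Internal axial forces (sectioning from the free end, tension +): N_BC = 33.7 kN, N_AB = 33.7 kN.
A_BC = 900 mm².
δ_AB = 33700·698/(3720·114000) = 0.05547 mm
δ_BC = 33700·655/(900·207000) = 0.1185 mm
δ = Σδ_i = 0.174 mm.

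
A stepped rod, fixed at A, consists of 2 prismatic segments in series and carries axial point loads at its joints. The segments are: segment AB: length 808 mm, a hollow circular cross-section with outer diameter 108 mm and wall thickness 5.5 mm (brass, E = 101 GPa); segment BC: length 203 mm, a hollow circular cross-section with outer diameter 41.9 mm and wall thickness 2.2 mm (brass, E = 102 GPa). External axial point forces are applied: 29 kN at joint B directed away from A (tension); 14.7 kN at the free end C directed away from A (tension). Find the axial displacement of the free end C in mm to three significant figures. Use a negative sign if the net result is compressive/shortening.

0.304 mm

Internal axial forces (sectioning from the free end, tension +): N_BC = 14.7 kN, N_AB = 43.7 kN.
A_AB = 1771 mm².
A_BC = 274.4 mm².
δ_AB = 43700·808/(1771·101000) = 0.1974 mm
δ_BC = 14700·203/(274.4·102000) = 0.1066 mm
δ = Σδ_i = 0.304 mm.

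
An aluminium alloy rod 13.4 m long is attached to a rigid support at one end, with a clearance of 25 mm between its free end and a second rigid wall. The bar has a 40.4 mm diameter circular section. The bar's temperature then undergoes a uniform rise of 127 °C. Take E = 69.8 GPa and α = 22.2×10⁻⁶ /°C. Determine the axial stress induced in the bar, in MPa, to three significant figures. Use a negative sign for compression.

-66.6 MPa

Free thermal expansion αLΔT = 22.2e-6 · 13400 · 127 = 37.78 mm.
The walls engage after the gap closes; constrained expansion = 37.78 − 25 = 12.78 mm.
The walls impose strain ε = −(12.78)/13400 = -9.5373e-04; σ = Eε = 69800 · -9.5373e-04 = -66.57 MPa.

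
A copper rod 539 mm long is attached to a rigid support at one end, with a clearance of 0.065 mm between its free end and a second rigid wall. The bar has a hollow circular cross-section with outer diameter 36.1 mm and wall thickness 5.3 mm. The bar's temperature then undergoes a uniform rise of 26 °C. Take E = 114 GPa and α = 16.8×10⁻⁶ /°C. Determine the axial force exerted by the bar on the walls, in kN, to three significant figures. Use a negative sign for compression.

Free thermal expansion αLΔT = 16.8e-6 · 539 · 26 = 0.2354 mm.
The walls engage after the gap closes; constrained expansion = 0.2354 − 0.065 = 0.1704 mm.
The walls impose strain ε = −(0.1704)/539 = -3.1621e-04; σ = Eε = 114000 · -3.1621e-04 = -36.05 MPa.
Wall reaction R = σ·A = -36.05·512.8 = -18490 N = -18.49 kN.

-18.5 kN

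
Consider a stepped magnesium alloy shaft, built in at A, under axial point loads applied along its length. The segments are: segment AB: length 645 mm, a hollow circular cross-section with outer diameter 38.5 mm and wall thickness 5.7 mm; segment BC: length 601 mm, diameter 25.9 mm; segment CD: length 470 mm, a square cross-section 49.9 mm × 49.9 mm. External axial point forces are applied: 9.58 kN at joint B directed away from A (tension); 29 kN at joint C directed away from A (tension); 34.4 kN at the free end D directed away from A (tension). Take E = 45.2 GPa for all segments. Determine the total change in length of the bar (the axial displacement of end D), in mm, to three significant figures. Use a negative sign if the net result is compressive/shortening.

3.52 mm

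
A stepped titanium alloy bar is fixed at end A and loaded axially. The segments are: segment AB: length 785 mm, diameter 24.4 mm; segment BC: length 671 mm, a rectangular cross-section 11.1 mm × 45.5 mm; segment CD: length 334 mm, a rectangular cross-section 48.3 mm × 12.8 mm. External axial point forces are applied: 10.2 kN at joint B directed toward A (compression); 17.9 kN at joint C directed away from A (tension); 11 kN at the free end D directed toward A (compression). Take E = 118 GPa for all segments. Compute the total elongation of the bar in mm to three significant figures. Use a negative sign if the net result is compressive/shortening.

-0.0196 mm

Internal axial forces (sectioning from the free end, tension +): N_CD = -11 kN, N_BC = 6.9 kN, N_AB = -3.3 kN.
A_AB = 467.6 mm².
A_BC = 505.1 mm².
A_CD = 618.2 mm².
δ_AB = -3300·785/(467.6·118000) = -0.04695 mm
δ_BC = 6900·671/(505.1·118000) = 0.07769 mm
δ_CD = -11000·334/(618.2·118000) = -0.05036 mm
δ = Σδ_i = -0.01962 mm.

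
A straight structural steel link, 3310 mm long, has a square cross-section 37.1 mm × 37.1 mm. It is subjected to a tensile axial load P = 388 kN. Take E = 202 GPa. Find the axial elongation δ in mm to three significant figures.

A = 1376 mm².
δ_mech = NL/(AE) = 388000·3310/(1376·202000) = 4.619 mm.

4.62 mm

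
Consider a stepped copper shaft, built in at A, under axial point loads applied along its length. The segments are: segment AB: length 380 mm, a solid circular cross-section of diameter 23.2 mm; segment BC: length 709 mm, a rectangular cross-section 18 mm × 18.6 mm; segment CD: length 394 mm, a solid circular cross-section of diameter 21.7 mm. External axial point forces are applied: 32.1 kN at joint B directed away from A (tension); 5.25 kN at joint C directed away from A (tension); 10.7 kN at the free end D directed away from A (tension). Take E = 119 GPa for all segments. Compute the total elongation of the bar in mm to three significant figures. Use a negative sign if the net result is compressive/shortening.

0.743 mm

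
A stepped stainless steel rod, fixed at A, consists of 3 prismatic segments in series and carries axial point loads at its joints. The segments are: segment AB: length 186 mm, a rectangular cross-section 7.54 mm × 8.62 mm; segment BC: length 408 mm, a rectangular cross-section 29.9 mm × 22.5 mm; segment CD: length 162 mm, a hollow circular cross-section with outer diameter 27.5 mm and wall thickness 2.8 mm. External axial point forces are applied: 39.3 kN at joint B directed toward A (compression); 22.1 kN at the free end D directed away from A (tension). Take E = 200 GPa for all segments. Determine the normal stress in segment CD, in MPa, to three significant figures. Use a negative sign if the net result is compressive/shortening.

102 MPa

Internal axial forces (sectioning from the free end, tension +): N_CD = 22.1 kN, N_BC = 22.1 kN, N_AB = -17.2 kN.
A_CD = 217.3 mm².
σ_CD = N_CD/A_CD = 22100/217.3 = 101.7 MPa.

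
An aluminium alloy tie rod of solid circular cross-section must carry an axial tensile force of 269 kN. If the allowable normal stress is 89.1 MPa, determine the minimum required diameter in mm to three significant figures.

62.0 mm

Required area A ≥ P/σ_allow = 269000/89.1 = 3019 mm².
For a solid circular section, d ≥ √(4A/π) = 62 mm.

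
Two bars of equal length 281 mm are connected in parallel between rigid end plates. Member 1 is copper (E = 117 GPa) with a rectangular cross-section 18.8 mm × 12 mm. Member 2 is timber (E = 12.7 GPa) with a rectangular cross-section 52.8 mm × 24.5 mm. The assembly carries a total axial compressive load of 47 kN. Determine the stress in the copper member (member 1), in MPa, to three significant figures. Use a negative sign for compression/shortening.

A_1 = 225.6 mm².
A_2 = 1294 mm².
Equal strain + equilibrium ⇒ each member carries load in proportion to AE: A₁E₁ = 26400000 N, A₂E₂ = 16430000 N, ΣAE = 42820000 N.
σ₁ = P·E₁/ΣAE = -47000·117000/42820000 = -128.4 MPa.

-128 MPa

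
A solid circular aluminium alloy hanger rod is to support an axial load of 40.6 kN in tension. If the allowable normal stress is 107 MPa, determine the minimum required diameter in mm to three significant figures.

Required area A ≥ P/σ_allow = 40600/107 = 379.4 mm².
For a solid circular section, d ≥ √(4A/π) = 21.98 mm.

22.0 mm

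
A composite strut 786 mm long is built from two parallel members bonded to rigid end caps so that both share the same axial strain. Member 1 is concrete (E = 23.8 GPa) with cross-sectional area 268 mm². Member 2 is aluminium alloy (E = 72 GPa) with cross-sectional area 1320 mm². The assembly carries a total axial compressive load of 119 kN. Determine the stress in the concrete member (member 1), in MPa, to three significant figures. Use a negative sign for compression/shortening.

-27.9 MPa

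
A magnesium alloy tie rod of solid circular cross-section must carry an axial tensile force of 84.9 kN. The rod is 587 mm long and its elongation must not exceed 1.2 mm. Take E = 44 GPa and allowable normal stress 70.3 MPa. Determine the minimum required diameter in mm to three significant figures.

39.2 mm

Required area A ≥ P/σ_allow = 84900/70.3 = 1208 mm².
For a solid circular section, d ≥ √(4A/π) = 39.21 mm.
Elongation limit: A ≥ PL/(Eδ_allow) = 84900·587/(44000·1.2) = 943.9 mm² ⇒ d ≥ 34.67 mm.
The stress limit governs.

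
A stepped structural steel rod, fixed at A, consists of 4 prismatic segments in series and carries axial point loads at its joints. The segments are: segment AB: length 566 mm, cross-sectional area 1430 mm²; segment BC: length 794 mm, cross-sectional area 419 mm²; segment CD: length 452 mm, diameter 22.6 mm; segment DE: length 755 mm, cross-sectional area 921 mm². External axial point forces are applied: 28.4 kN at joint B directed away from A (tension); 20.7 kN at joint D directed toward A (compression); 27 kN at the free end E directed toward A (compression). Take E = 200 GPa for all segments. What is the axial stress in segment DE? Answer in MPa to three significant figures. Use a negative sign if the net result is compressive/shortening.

-29.3 MPa

Internal axial forces (sectioning from the free end, tension +): N_DE = -27 kN, N_CD = -47.7 kN, N_BC = -47.7 kN, N_AB = -19.3 kN.
σ_DE = N_DE/A_DE = -27000/921 = -29.32 MPa.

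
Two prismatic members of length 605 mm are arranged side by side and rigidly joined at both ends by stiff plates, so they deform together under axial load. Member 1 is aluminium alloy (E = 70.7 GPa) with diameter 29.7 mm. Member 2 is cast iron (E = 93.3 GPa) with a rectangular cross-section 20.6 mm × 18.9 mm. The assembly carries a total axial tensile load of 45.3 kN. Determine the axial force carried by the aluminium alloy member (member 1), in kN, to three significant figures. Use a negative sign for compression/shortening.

26.0 kN

A_1 = 692.8 mm².
A_2 = 389.3 mm².
Equal strain + equilibrium ⇒ each member carries load in proportion to AE: A₁E₁ = 48980000 N, A₂E₂ = 36330000 N, ΣAE = 85310000 N.
F₁ = P·A₁E₁/ΣAE = 45300·48980000/85310000 = 26010 N.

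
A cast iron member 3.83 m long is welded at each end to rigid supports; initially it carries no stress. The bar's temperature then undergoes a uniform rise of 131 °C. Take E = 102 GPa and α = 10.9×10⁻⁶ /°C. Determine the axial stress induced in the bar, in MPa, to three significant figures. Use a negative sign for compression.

Free thermal expansion αLΔT = 10.9e-6 · 3830 · 131 = 5.469 mm.
The walls impose strain ε = −(5.469)/3830 = -1.4279e-03; σ = Eε = 102000 · -1.4279e-03 = -145.6 MPa.

-146 MPa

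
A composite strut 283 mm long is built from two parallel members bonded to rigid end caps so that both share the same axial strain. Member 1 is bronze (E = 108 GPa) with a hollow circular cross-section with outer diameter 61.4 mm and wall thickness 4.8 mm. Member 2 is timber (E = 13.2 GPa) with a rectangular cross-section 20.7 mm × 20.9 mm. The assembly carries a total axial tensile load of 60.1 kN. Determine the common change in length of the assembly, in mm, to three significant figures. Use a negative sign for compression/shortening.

0.174 mm

A_1 = 853.5 mm².
A_2 = 432.6 mm².
Equal strain + equilibrium ⇒ each member carries load in proportion to AE: A₁E₁ = 92180000 N, A₂E₂ = 5711000 N, ΣAE = 97890000 N.
δ = PL/ΣAE = 60100·283/97890000 = 0.1737 mm.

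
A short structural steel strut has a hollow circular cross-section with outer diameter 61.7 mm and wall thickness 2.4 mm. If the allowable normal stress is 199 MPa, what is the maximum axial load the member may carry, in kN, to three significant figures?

89.0 kN

A = 447.1 mm².
P_max = σ_allow · A = 199 · 447.1 = 88980 N = 88.98 kN.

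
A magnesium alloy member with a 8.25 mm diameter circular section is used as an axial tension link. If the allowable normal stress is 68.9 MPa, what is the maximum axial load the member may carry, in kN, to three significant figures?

3.68 kN

A = 53.46 mm².
P_max = σ_allow · A = 68.9 · 53.46 = 3683 N = 3.683 kN.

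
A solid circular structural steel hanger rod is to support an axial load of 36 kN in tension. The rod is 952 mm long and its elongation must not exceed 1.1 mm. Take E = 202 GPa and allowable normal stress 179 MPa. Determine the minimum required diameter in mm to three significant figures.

16.0 mm

Required area A ≥ P/σ_allow = 36000/179 = 201.1 mm².
For a solid circular section, d ≥ √(4A/π) = 16 mm.
Elongation limit: A ≥ PL/(Eδ_allow) = 36000·952/(202000·1.1) = 154.2 mm² ⇒ d ≥ 14.01 mm.
The stress limit governs.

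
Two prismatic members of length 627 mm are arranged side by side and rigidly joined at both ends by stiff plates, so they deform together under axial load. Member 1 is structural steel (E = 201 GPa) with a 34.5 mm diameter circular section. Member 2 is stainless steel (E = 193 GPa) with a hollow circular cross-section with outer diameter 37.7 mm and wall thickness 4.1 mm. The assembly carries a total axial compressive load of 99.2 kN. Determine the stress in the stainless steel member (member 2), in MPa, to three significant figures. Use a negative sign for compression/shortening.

-70.5 MPa

A_1 = 934.8 mm².
A_2 = 432.8 mm².
Equal strain + equilibrium ⇒ each member carries load in proportion to AE: A₁E₁ = 187900000 N, A₂E₂ = 83530000 N, ΣAE = 271400000 N.
σ₂ = P·E₂/ΣAE = -99200·193000/271400000 = -70.54 MPa.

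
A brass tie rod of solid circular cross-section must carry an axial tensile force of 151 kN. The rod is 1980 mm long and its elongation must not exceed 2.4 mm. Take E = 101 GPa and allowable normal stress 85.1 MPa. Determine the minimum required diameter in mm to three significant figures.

Required area A ≥ P/σ_allow = 151000/85.1 = 1774 mm².
For a solid circular section, d ≥ √(4A/π) = 47.53 mm.
Elongation limit: A ≥ PL/(Eδ_allow) = 151000·1980/(101000·2.4) = 1233 mm² ⇒ d ≥ 39.63 mm.
The stress limit governs.

47.5 mm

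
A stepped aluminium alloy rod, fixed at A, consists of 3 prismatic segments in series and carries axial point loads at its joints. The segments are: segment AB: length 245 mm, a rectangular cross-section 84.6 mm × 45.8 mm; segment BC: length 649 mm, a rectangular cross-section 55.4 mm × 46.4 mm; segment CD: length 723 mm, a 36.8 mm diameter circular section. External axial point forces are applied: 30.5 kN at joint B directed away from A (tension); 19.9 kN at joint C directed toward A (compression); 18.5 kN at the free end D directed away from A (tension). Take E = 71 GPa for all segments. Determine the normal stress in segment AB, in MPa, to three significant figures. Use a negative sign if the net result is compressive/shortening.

Internal axial forces (sectioning from the free end, tension +): N_CD = 18.5 kN, N_BC = -1.4 kN, N_AB = 29.1 kN.
A_AB = 3875 mm².
σ_AB = N_AB/A_AB = 29100/3875 = 7.51 MPa.

7.51 MPa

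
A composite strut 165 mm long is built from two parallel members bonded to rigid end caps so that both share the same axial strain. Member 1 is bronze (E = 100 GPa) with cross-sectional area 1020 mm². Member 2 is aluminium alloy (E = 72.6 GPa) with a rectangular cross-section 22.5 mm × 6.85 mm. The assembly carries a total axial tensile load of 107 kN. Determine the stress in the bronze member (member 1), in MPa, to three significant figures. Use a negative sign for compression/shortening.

94.5 MPa

A_2 = 154.1 mm².
Equal strain + equilibrium ⇒ each member carries load in proportion to AE: A₁E₁ = 102000000 N, A₂E₂ = 11190000 N, ΣAE = 113200000 N.
σ₁ = P·E₁/ΣAE = 107000·100000/113200000 = 94.53 MPa.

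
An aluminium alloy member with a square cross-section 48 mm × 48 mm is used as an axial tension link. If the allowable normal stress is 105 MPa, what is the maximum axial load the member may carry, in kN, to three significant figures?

A = 2304 mm².
P_max = σ_allow · A = 105 · 2304 = 241900 N = 241.9 kN.

242 kN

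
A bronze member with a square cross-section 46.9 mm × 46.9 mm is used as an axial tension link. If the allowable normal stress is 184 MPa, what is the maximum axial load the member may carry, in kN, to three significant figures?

405 kN

A = 2200 mm².
P_max = σ_allow · A = 184 · 2200 = 404700 N = 404.7 kN.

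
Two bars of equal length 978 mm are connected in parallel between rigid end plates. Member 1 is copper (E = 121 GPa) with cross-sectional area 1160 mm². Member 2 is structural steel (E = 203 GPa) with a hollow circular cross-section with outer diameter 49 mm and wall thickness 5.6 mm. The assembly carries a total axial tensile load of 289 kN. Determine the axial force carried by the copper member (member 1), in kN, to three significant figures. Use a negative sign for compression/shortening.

A_2 = 763.5 mm².
Equal strain + equilibrium ⇒ each member carries load in proportion to AE: A₁E₁ = 140400000 N, A₂E₂ = 155000000 N, ΣAE = 295400000 N.
F₁ = P·A₁E₁/ΣAE = 289000·140400000/295400000 = 137300 N.

137 kN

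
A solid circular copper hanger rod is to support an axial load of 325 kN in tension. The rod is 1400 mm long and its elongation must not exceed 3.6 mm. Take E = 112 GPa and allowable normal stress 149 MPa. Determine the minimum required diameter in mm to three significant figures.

52.7 mm

Required area A ≥ P/σ_allow = 325000/149 = 2181 mm².
For a solid circular section, d ≥ √(4A/π) = 52.7 mm.
Elongation limit: A ≥ PL/(Eδ_allow) = 325000·1400/(112000·3.6) = 1128 mm² ⇒ d ≥ 37.91 mm.
The stress limit governs.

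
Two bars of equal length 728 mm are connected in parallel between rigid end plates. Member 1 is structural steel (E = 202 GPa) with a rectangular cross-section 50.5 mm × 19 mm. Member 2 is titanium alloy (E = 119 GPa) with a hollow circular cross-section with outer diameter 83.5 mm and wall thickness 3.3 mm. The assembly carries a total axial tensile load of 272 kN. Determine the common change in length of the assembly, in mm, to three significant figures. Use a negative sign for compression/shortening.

A_1 = 959.5 mm².
A_2 = 831.5 mm².
Equal strain + equilibrium ⇒ each member carries load in proportion to AE: A₁E₁ = 193800000 N, A₂E₂ = 98940000 N, ΣAE = 292800000 N.
δ = PL/ΣAE = 272000·728/292800000 = 0.6764 mm.

0.676 mm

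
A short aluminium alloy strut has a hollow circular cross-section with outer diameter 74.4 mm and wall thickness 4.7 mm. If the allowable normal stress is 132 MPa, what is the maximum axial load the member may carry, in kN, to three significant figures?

136 kN

A = 1029 mm².
P_max = σ_allow · A = 132 · 1029 = 135800 N = 135.8 kN.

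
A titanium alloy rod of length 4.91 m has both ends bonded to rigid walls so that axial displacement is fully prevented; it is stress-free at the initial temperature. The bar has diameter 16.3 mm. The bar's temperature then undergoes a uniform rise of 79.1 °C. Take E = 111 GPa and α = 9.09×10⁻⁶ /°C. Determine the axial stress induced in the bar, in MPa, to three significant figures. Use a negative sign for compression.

Free thermal expansion αLΔT = 9.09e-6 · 4910 · 79.1 = 3.53 mm.
The walls impose strain ε = −(3.53)/4910 = -7.1902e-04; σ = Eε = 111000 · -7.1902e-04 = -79.81 MPa.

-79.8 MPa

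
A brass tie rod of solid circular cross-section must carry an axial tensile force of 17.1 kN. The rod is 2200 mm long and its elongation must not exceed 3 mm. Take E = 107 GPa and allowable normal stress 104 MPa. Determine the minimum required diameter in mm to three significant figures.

Required area A ≥ P/σ_allow = 17100/104 = 164.4 mm².
For a solid circular section, d ≥ √(4A/π) = 14.47 mm.
Elongation limit: A ≥ PL/(Eδ_allow) = 17100·2200/(107000·3) = 117.2 mm² ⇒ d ≥ 12.22 mm.
The stress limit governs.

14.5 mm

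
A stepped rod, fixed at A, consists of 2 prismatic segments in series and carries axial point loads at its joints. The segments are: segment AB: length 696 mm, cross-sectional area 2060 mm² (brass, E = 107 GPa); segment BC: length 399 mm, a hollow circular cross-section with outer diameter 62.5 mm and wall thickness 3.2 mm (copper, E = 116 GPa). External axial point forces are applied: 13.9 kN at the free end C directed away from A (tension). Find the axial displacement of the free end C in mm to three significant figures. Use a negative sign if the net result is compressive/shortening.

0.124 mm

Internal axial forces (sectioning from the free end, tension +): N_BC = 13.9 kN, N_AB = 13.9 kN.
A_BC = 596.1 mm².
δ_AB = 13900·696/(2060·107000) = 0.04389 mm
δ_BC = 13900·399/(596.1·116000) = 0.0802 mm
δ = Σδ_i = 0.1241 mm.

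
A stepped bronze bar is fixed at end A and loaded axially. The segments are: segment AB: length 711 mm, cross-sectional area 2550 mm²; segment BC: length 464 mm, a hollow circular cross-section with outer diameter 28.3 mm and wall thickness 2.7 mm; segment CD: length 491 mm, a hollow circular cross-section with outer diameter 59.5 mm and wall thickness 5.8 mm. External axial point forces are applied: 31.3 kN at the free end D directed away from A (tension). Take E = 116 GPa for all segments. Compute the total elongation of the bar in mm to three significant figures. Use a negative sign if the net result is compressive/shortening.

Internal axial forces (sectioning from the free end, tension +): N_CD = 31.3 kN, N_BC = 31.3 kN, N_AB = 31.3 kN.
A_BC = 217.1 mm².
A_CD = 978.5 mm².
δ_AB = 31300·711/(2550·116000) = 0.07523 mm
δ_BC = 31300·464/(217.1·116000) = 0.5766 mm
δ_CD = 31300·491/(978.5·116000) = 0.1354 mm
δ = Σδ_i = 0.7872 mm.

0.787 mm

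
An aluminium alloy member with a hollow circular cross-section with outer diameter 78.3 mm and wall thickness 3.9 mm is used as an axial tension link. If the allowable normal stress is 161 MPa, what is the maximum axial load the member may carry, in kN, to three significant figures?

147 kN

A = 911.6 mm².
P_max = σ_allow · A = 161 · 911.6 = 146800 N = 146.8 kN.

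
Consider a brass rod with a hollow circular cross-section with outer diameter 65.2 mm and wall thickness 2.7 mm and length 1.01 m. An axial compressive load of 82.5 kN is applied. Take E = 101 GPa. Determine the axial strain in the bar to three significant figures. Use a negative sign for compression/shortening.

A = 530.1 mm².
σ = N/A = -155.6 MPa; ε = σ/E = -155.6/101000 = -1.541e-03.

-0.00154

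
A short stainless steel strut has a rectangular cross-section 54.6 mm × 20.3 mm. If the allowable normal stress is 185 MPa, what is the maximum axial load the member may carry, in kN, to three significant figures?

A = 1108 mm².
P_max = σ_allow · A = 185 · 1108 = 205100 N = 205.1 kN.

205 kN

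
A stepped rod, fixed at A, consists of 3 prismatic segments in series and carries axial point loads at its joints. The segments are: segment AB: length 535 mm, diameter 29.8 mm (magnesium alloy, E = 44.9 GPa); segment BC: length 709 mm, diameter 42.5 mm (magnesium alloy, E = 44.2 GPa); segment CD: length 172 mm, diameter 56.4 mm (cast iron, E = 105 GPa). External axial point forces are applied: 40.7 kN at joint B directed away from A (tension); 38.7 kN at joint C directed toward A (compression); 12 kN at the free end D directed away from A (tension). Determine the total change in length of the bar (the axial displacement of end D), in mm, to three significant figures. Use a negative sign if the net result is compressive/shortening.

Internal axial forces (sectioning from the free end, tension +): N_CD = 12 kN, N_BC = -26.7 kN, N_AB = 14 kN.
A_AB = 697.5 mm².
A_BC = 1419 mm².
A_CD = 2498 mm².
δ_AB = 14000·535/(697.5·44900) = 0.2392 mm
δ_BC = -26700·709/(1419·44200) = -0.3019 mm
δ_CD = 12000·172/(2498·105000) = 0.007868 mm
δ = Σδ_i = -0.05486 mm.

-0.0549 mm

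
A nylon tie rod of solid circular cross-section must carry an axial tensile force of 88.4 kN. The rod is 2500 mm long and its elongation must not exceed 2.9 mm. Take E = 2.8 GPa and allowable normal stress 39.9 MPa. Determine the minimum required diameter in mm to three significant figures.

Required area A ≥ P/σ_allow = 88400/39.9 = 2216 mm².
For a solid circular section, d ≥ √(4A/π) = 53.11 mm.
Elongation limit: A ≥ PL/(Eδ_allow) = 88400·2500/(2800·2.9) = 27220 mm² ⇒ d ≥ 186.2 mm.
The elongation limit governs.

186 mm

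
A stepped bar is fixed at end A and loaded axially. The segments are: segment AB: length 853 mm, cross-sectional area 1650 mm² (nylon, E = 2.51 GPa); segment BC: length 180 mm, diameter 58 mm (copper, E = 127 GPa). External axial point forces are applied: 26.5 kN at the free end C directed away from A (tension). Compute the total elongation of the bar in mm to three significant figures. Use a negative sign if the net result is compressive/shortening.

5.47 mm

Internal axial forces (sectioning from the free end, tension +): N_BC = 26.5 kN, N_AB = 26.5 kN.
A_BC = 2642 mm².
δ_AB = 26500·853/(1650·2510) = 5.458 mm
δ_BC = 26500·180/(2642·127000) = 0.01422 mm
δ = Σδ_i = 5.472 mm.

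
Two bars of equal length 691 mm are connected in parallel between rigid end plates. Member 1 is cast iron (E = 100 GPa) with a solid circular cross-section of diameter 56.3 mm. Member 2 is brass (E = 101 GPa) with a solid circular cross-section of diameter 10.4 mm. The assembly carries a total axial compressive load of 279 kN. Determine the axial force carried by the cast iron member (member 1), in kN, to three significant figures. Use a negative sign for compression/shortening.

A_1 = 2489 mm².
A_2 = 84.95 mm².
Equal strain + equilibrium ⇒ each member carries load in proportion to AE: A₁E₁ = 248900000 N, A₂E₂ = 8580000 N, ΣAE = 257500000 N.
F₁ = P·A₁E₁/ΣAE = -279000·248900000/257500000 = -269700 N.

-270 kN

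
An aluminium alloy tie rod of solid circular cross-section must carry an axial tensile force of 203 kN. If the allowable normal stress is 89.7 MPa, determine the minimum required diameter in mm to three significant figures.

53.7 mm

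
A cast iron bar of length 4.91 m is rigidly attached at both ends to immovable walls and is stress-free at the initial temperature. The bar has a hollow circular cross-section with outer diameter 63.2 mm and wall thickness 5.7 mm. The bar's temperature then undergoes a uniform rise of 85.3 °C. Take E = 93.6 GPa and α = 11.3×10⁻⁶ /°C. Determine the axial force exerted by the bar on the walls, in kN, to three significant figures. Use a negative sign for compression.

Free thermal expansion αLΔT = 11.3e-6 · 4910 · 85.3 = 4.733 mm.
The walls impose strain ε = −(4.733)/4910 = -9.6389e-04; σ = Eε = 93600 · -9.6389e-04 = -90.22 MPa.
Wall reaction R = σ·A = -90.22·1030 = -92900 N = -92.9 kN.

-92.9 kN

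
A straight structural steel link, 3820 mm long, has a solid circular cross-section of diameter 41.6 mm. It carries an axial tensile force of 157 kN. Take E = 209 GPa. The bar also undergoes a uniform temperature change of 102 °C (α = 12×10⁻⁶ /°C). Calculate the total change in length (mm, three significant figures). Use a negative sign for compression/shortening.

6.79 mm

A = 1359 mm².
δ_mech = NL/(AE) = 157000·3820/(1359·209000) = 2.111 mm.
δ_thermal = αLΔT = 12e-6·3820·102 = 4.676 mm.
δ = δ_mech + δ_thermal = 6.787 mm.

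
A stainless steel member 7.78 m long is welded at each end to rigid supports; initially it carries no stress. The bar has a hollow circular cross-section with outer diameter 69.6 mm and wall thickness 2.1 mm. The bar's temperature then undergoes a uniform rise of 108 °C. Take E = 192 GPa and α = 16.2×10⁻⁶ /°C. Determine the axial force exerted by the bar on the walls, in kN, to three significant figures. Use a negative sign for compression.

-150 kN

Free thermal expansion αLΔT = 16.2e-6 · 7780 · 108 = 13.61 mm.
The walls impose strain ε = −(13.61)/7780 = -1.7496e-03; σ = Eε = 192000 · -1.7496e-03 = -335.9 MPa.
Wall reaction R = σ·A = -335.9·445.3 = -149600 N = -149.6 kN.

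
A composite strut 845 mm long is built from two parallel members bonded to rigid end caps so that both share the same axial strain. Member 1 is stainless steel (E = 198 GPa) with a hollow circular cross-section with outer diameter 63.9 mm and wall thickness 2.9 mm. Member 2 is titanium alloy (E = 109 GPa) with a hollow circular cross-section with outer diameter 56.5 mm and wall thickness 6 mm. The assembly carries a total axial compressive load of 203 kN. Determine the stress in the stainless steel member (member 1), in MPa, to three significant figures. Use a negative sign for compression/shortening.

-188 MPa

A_1 = 555.7 mm².
A_2 = 951.9 mm².
Equal strain + equilibrium ⇒ each member carries load in proportion to AE: A₁E₁ = 110000000 N, A₂E₂ = 103800000 N, ΣAE = 213800000 N.
σ₁ = P·E₁/ΣAE = -203000·198000/213800000 = -188 MPa.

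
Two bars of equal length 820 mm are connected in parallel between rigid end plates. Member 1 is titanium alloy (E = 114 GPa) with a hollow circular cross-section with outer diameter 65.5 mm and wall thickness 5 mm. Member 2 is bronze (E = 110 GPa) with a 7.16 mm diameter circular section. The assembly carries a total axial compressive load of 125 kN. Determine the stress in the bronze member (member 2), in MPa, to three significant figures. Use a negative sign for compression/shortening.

-122 MPa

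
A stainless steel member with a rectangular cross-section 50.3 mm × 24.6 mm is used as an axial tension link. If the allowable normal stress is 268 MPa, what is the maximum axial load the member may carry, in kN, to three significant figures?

332 kN

A = 1237 mm².
P_max = σ_allow · A = 268 · 1237 = 331600 N = 331.6 kN.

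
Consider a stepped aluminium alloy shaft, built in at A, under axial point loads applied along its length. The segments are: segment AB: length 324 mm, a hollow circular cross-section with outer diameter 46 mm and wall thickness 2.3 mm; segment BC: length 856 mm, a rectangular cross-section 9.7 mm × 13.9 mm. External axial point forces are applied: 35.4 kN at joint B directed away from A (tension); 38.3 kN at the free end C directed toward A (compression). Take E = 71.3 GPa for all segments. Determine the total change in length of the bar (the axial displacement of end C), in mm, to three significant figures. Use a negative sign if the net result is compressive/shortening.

-3.45 mm

Internal axial forces (sectioning from the free end, tension +): N_BC = -38.3 kN, N_AB = -2.9 kN.
A_AB = 315.8 mm².
A_BC = 134.8 mm².
δ_AB = -2900·324/(315.8·71300) = -0.04173 mm
δ_BC = -38300·856/(134.8·71300) = -3.41 mm
δ = Σδ_i = -3.452 mm.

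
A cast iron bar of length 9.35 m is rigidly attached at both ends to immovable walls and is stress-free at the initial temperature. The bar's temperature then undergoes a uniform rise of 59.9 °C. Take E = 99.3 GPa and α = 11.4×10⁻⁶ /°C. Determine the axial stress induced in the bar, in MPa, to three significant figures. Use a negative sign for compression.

-67.8 MPa

Free thermal expansion αLΔT = 11.4e-6 · 9350 · 59.9 = 6.385 mm.
The walls impose strain ε = −(6.385)/9350 = -6.8286e-04; σ = Eε = 99300 · -6.8286e-04 = -67.81 MPa.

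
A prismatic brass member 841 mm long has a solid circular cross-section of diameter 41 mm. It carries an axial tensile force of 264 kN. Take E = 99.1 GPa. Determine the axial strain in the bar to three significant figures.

0.00202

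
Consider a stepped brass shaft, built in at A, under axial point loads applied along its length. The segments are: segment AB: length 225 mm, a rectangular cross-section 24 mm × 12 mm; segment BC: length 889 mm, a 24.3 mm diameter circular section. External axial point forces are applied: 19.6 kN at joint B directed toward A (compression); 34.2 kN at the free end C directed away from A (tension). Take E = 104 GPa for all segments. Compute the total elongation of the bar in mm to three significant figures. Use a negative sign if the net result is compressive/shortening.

0.740 mm

Internal axial forces (sectioning from the free end, tension +): N_BC = 34.2 kN, N_AB = 14.6 kN.
A_AB = 288 mm².
A_BC = 463.8 mm².
δ_AB = 14600·225/(288·104000) = 0.1097 mm
δ_BC = 34200·889/(463.8·104000) = 0.6304 mm
δ = Σδ_i = 0.74 mm.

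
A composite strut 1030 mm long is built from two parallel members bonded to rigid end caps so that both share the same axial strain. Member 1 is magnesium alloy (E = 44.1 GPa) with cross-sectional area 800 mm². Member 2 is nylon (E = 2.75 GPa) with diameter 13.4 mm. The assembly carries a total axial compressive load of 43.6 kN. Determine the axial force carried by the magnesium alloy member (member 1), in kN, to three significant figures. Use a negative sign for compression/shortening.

-43.1 kN

A_2 = 141 mm².
Equal strain + equilibrium ⇒ each member carries load in proportion to AE: A₁E₁ = 35280000 N, A₂E₂ = 387800 N, ΣAE = 35670000 N.
F₁ = P·A₁E₁/ΣAE = -43600·35280000/35670000 = -43130 N.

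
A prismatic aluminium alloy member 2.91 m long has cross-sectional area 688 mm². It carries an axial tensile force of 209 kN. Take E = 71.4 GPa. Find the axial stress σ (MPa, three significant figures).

σ = N/A = 209000/688 = 303.8 MPa.

304 MPa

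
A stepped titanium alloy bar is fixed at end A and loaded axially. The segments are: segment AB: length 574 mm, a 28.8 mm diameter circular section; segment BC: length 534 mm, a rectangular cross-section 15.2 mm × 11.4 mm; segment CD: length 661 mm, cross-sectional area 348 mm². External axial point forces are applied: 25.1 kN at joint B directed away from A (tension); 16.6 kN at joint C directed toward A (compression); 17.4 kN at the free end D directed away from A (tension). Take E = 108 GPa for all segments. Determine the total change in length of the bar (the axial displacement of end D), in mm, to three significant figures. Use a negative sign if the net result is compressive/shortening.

0.540 mm

Internal axial forces (sectioning from the free end, tension +): N_CD = 17.4 kN, N_BC = 0.8 kN, N_AB = 25.9 kN.
A_AB = 651.4 mm².
A_BC = 173.3 mm².
δ_AB = 25900·574/(651.4·108000) = 0.2113 mm
δ_BC = 800·534/(173.3·108000) = 0.02283 mm
δ_CD = 17400·661/(348·108000) = 0.306 mm
δ = Σδ_i = 0.5402 mm.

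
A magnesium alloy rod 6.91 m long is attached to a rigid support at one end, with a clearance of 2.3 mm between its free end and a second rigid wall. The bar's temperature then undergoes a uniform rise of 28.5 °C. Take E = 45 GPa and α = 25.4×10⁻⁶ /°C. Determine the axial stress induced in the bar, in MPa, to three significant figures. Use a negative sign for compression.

-17.6 MPa

Free thermal expansion αLΔT = 25.4e-6 · 6910 · 28.5 = 5.002 mm.
The walls engage after the gap closes; constrained expansion = 5.002 − 2.3 = 2.702 mm.
The walls impose strain ε = −(2.702)/6910 = -3.9105e-04; σ = Eε = 45000 · -3.9105e-04 = -17.6 MPa.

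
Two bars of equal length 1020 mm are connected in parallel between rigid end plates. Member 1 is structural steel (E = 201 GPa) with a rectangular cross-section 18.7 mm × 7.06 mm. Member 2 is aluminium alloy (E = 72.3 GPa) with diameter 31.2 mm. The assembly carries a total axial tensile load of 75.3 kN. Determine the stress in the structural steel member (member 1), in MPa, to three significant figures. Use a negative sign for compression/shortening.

A_1 = 132 mm².
A_2 = 764.5 mm².
Equal strain + equilibrium ⇒ each member carries load in proportion to AE: A₁E₁ = 26540000 N, A₂E₂ = 55280000 N, ΣAE = 81810000 N.
σ₁ = P·E₁/ΣAE = 75300·201000/81810000 = 185 MPa.

185 MPa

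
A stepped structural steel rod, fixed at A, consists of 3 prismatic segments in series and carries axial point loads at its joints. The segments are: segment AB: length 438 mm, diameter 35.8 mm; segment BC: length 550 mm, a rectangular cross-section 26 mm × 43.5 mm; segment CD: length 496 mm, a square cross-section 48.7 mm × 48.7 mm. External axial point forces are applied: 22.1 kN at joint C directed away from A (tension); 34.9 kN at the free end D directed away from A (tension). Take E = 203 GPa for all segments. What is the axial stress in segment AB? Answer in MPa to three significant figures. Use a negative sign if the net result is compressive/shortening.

56.6 MPa

Internal axial forces (sectioning from the free end, tension +): N_CD = 34.9 kN, N_BC = 57 kN, N_AB = 57 kN.
A_AB = 1007 mm².
σ_AB = N_AB/A_AB = 57000/1007 = 56.63 MPa.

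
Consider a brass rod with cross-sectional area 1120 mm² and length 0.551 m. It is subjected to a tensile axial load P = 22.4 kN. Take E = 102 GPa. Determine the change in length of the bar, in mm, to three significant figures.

δ_mech = NL/(AE) = 22400·551/(1120·102000) = 0.108 mm.

0.108 mm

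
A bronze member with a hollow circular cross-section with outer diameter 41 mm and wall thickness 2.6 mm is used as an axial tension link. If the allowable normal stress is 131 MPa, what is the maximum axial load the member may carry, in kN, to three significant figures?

41.1 kN

A = 313.7 mm².
P_max = σ_allow · A = 131 · 313.7 = 41090 N = 41.09 kN.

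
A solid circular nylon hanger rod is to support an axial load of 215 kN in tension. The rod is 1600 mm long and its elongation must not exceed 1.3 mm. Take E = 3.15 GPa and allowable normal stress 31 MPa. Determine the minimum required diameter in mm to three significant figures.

Required area A ≥ P/σ_allow = 215000/31 = 6935 mm².
For a solid circular section, d ≥ √(4A/π) = 93.97 mm.
Elongation limit: A ≥ PL/(Eδ_allow) = 215000·1600/(3150·1.3) = 84000 mm² ⇒ d ≥ 327 mm.
The elongation limit governs.

327 mm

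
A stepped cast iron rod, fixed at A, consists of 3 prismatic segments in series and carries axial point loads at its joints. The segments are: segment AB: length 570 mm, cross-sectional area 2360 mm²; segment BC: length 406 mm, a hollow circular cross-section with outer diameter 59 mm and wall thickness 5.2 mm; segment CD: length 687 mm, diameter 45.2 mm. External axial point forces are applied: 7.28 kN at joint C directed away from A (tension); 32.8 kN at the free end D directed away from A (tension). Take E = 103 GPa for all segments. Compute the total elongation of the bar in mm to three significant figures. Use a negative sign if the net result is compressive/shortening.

0.410 mm

Internal axial forces (sectioning from the free end, tension +): N_CD = 32.8 kN, N_BC = 40.08 kN, N_AB = 40.08 kN.
A_BC = 878.9 mm².
A_CD = 1605 mm².
δ_AB = 40080·570/(2360·103000) = 0.09398 mm
δ_BC = 40080·406/(878.9·103000) = 0.1798 mm
δ_CD = 32800·687/(1605·103000) = 0.1363 mm
δ = Σδ_i = 0.4101 mm.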